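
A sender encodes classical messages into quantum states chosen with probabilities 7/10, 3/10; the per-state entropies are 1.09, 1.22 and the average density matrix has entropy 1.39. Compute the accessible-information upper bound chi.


chi = S(rho) - sum_i p_i * S(rho_i)
Weighted entropy = 7/10 * 1.09 + 3/10 * 1.22
= 1.1290
chi = 1.39 - 1.1290
= 0.2610

0.2610


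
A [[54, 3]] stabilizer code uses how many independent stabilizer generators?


For an [[n,k]] stabilizer code:
Number of stabilizer generators = n - k
= 54 - 3
= 51

51


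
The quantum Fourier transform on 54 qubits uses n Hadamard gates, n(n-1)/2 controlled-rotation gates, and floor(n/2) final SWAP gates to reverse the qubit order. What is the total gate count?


Hadamard gates: 54
Controlled rotations: n*(n-1)/2 = 54*53/2 = 1431
SWAP gates: floor(n/2) = floor(54/2) = 27
Total = 54 + 1431 + 27
= 1512

1512


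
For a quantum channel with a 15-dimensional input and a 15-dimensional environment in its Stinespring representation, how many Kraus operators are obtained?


Tracing out the environment in an orthonormal basis {|i>_E} gives Kraus operators K_i = <i|_E U |0>_E.
Number of Kraus operators = dim(H_env) = d_env
= 15

15


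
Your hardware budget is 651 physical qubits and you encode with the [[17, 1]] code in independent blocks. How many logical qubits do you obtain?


Each code block uses 17 physical qubits for 1 logical qubit(s).
Number of complete blocks = floor(651 / 17) = 38
Logical qubits = 38 * 1
= 38

38


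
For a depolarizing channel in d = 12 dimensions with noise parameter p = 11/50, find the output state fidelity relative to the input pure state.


F = (1-p) + p/d
= (1 - 0.2200) + 0.2200/12
= 0.7800 + 0.0183
= 0.7983

0.7983


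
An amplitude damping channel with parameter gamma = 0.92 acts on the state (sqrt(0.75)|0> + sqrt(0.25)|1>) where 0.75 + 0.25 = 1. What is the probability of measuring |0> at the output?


For amplitude damping with parameter gamma on state sqrt(a)|0> + sqrt(b)|1>:
alpha^2 = 0.75, beta^2 = 0.25
P(|0>) = alpha^2 + gamma * beta^2
= 0.75 + 0.92 * 0.25
= 0.75 + 0.2300
= 0.9800

0.9800


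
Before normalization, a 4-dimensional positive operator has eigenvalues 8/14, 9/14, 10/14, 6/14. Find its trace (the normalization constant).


tr(M) = sum of eigenvalues
= 8/14 + 9/14 + 10/14 + 6/14
= 33/14
= 2.3571

2.3571


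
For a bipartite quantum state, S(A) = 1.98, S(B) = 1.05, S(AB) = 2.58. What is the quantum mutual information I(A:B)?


I(A:B) = S(A) + S(B) - S(AB)
= 1.98 + 1.05 - 2.58
= 0.4500

0.4500


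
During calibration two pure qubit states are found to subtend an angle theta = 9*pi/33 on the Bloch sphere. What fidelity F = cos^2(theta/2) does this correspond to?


For states separated by angle theta on Bloch sphere:
F = cos^2(theta/2)
theta = 9*pi/33 = 0.8568
theta/2 = 0.4284
cos(theta/2) = 0.9096
F = 0.8274

0.8274


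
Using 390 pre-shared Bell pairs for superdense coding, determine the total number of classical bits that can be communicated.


Superdense coding allows 2 classical bits per shared entangled pair.
390 pair(s) -> 2 * 390 = 780 classical bits

780


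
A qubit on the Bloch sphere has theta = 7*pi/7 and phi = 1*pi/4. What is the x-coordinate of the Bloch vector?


theta = 3.1416, phi = 0.7854
r_x = sin(theta)*cos(phi) = 0.0000 * 0.7071
r_x = 0.0000

0.0000


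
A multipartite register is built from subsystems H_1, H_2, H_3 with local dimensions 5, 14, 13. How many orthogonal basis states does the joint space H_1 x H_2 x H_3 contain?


dim(H_1 x H_2 x H_3) = 5 * 14 * 13
= 70 * 13
= 910

910


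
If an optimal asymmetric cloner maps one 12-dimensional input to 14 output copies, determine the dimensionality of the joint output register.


Output space = H^(tensor 14) where dim(H) = 12
dim = 12^14
= 144 (after 2 factors)
= 1728 (after 3 factors)
= 20736 (after 4 factors)
= 248832 (after 5 factors)
= 2985984 (after 6 factors)
= 35831808 (after 7 factors)
= 429981696 (after 8 factors)
= 5159780352 (after 9 factors)
= 61917364224 (after 10 factors)
= 743008370688 (after 11 factors)
= 8916100448256 (after 12 factors)
= 106993205379072 (after 13 factors)
= 1283918464548864 (after 14 factors)
= 1283918464548864

1283918464548864


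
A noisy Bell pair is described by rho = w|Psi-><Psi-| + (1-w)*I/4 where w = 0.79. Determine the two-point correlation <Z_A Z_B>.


|Psi-> = (|01> - |10>)/sqrt(2)
For the pure Bell state, <Z_A Z_B> = -1 (Bell-state Pauli correlator).
The maximally-mixed part I/4 has tr(I/4 * P tensor P) = 0 for any traceless Pauli P.
So <Z_A Z_B>_rho = w * (-1) + (1 - w) * 0
= 0.79 * (-1)
= -0.7900

-0.7900


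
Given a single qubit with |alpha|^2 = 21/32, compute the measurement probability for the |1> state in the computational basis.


|alpha|^2 = 21/32 = 0.6562
|beta|^2 = 1 - 21/32 = 11/32 = 0.3438
P(|1>) = |beta|^2 = 0.3438

0.3438


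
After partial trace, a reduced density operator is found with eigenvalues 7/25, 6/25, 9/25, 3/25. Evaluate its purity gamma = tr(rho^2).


tr(rho^2) = sum of eigenvalues squared
= (7/25)^2 + (6/25)^2 + (9/25)^2 + (3/25)^2
= (49 + 36 + 81 + 9) / 625
= 175/625
= 0.2800

0.2800


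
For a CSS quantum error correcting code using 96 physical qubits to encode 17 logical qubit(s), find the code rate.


Code rate R = k/n
= 17/96
= 0.1771

0.1771


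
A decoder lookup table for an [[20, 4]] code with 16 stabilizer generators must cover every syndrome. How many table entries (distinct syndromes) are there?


Each stabilizer generator gives a binary (+1 or -1) measurement outcome.
With 16 independent generators:
Total syndromes = 2^16
= 65536

65536


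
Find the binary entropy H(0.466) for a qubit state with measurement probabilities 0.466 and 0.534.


S = -p*log2(p) - (1-p)*log2(1-p)
p = 0.4660, 1-p = 0.5340
= -0.4660 * log2(0.4660) - 0.5340 * log2(0.5340)
= -(-0.5133) - (-0.4833)
= 0.9967

0.9967


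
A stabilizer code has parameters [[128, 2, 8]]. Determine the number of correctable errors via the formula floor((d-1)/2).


Code parameters: [[128, 2, 8]], distance d = 8.
Number of correctable errors = floor((d-1)/2)
= floor((8 - 1)/2)
= floor(7/2)
= 3

3


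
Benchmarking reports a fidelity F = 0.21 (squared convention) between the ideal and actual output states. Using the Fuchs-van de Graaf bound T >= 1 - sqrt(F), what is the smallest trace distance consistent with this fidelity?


Fuchs-van de Graaf (squared-fidelity convention): 1 - sqrt(F) <= T <= sqrt(1 - F).
Lower bound: T >= 1 - sqrt(F)
sqrt(F) = sqrt(0.21) = 0.4583
T >= 1 - 0.4583
T >= 0.5417

0.5417


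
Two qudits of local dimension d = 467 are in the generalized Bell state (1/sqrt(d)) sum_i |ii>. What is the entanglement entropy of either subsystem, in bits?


For a maximally entangled state in d x d:
S = log2(d) = log2(467)
= 8.8673

8.8673


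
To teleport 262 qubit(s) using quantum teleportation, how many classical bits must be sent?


Quantum teleportation requires 2 classical bits per qubit teleported.
262 qubit(s) -> 2 * 262 = 524 classical bits

524


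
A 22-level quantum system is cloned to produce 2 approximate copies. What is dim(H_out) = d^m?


Output space = H^(tensor 2) where dim(H) = 22
dim = 22^2
= 484

484


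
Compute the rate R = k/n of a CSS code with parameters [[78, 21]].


Code rate R = k/n
= 21/78
= 0.2692

0.2692


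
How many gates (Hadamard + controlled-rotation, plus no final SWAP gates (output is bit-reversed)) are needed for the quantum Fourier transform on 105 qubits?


Hadamard gates: 105
Controlled rotations: n*(n-1)/2 = 105*104/2 = 5460
SWAP gates: 0 (omitted)
Total = 105 + 5460
= 5565

5565


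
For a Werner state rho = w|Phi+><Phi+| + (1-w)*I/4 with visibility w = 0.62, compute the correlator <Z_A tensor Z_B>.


|Phi+> = (|00> + |11>)/sqrt(2)
For the pure Bell state, <Z_A Z_B> = +1 (Bell-state Pauli correlator).
The maximally-mixed part I/4 has tr(I/4 * P tensor P) = 0 for any traceless Pauli P.
So <Z_A Z_B>_rho = w * (+1) + (1 - w) * 0
= 0.62 * (+1)
= 0.6200

0.6200


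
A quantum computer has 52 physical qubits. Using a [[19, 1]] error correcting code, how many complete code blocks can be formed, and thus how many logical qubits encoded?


Each code block uses 19 physical qubits for 1 logical qubit(s).
Number of complete blocks = floor(52 / 19) = 2
Logical qubits = 2 * 1
= 2

2


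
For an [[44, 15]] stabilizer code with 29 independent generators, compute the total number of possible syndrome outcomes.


Each stabilizer generator gives a binary (+1 or -1) measurement outcome.
With 29 independent generators:
Total syndromes = 2^29
= 536870912

536870912


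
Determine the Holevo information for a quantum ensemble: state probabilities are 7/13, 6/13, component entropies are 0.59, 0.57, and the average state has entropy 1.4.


chi = S(rho) - sum_i p_i * S(rho_i)
Weighted entropy = 7/13 * 0.59 + 6/13 * 0.57
= 0.5808
chi = 1.4 - 0.5808
= 0.8192

0.8192


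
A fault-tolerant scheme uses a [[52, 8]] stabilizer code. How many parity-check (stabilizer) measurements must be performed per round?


For an [[n,k]] stabilizer code:
Number of stabilizer generators = n - k
= 52 - 8
= 44

44


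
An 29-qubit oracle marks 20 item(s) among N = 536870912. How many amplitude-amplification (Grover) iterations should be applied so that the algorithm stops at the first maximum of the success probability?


After j Grover iterations the success probability is P(j) = sin^2((2j+1)*theta), where sin(theta) = sqrt(k/N).
N = 2^29 = 536870912, k = 20
sin(theta) = sqrt(k/N) = 0.0001930101111
theta = arcsin(sqrt(k/N)) = 0.0001930101123 rad
P(j) reaches its first maximum when (2j+1)*theta is as close as possible to pi/2, i.e. j = round(pi/(4*theta) - 1/2).
pi/(4*theta) - 1/2 = 4068.7073
(For comparison, the common estimate pi/4 * sqrt(N/k) = 4069.2074; the exact maximiser is used here.)
Optimal iterations = 4069

4069


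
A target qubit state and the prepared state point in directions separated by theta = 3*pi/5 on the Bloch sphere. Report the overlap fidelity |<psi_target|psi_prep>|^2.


For states separated by angle theta on Bloch sphere:
F = cos^2(theta/2)
theta = 3*pi/5 = 1.8850
theta/2 = 0.9425
cos(theta/2) = 0.5878
F = 0.3455

0.3455


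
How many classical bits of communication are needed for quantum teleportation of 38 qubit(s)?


Quantum teleportation requires 2 classical bits per qubit teleported.
38 qubit(s) -> 2 * 38 = 76 classical bits

76


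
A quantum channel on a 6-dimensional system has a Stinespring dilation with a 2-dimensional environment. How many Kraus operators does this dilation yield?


Tracing out the environment in an orthonormal basis {|i>_E} gives Kraus operators K_i = <i|_E U |0>_E.
Number of Kraus operators = dim(H_env) = d_env
= 2

2


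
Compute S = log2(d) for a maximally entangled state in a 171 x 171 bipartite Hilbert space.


For a maximally entangled state in d x d:
S = log2(d) = log2(171)
= 7.4179

7.4179


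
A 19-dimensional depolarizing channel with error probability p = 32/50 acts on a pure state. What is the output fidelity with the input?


F = (1-p) + p/d
= (1 - 0.6400) + 0.6400/19
= 0.3600 + 0.0337
= 0.3937

0.3937


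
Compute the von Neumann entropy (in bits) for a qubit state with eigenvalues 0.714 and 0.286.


S = -p*log2(p) - (1-p)*log2(1-p)
p = 0.7140, 1-p = 0.2860
= -0.7140 * log2(0.7140) - 0.2860 * log2(0.2860)
= -(-0.3470) - (-0.5165)
= 0.8635

0.8635


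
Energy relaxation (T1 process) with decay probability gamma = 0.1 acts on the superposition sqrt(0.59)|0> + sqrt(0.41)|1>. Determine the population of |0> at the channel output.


For amplitude damping with parameter gamma on state sqrt(a)|0> + sqrt(b)|1>:
alpha^2 = 0.59, beta^2 = 0.41
P(|0>) = alpha^2 + gamma * beta^2
= 0.59 + 0.1 * 0.41
= 0.59 + 0.0410
= 0.6310

0.6310


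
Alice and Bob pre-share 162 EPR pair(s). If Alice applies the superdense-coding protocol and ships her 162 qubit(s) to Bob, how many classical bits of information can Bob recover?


Superdense coding allows 2 classical bits per shared entangled pair.
162 pair(s) -> 2 * 162 = 324 classical bits

324


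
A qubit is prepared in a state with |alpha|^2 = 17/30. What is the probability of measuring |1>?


|alpha|^2 = 17/30 = 0.5667
|beta|^2 = 1 - 17/30 = 13/30 = 0.4333
P(|1>) = |beta|^2 = 0.4333

0.4333


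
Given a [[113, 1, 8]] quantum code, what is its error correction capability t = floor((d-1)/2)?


Code parameters: [[113, 1, 8]], distance d = 8.
Number of correctable errors = floor((d-1)/2)
= floor((8 - 1)/2)
= floor(7/2)
= 3

3


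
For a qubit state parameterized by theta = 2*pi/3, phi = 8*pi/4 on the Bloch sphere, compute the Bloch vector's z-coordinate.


theta = 2.0944, phi = 6.2832
r_z = cos(theta) = -0.5000

-0.5000


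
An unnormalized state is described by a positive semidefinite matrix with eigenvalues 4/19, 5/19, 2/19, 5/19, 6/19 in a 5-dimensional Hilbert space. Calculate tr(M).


tr(M) = sum of eigenvalues
= 4/19 + 5/19 + 2/19 + 5/19 + 6/19
= 22/19
= 1.1579

1.1579


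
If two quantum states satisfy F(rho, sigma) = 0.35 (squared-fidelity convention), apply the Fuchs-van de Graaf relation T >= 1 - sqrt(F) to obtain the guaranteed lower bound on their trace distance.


Fuchs-van de Graaf (squared-fidelity convention): 1 - sqrt(F) <= T <= sqrt(1 - F).
Lower bound: T >= 1 - sqrt(F)
sqrt(F) = sqrt(0.35) = 0.5916
T >= 1 - 0.5916
T >= 0.4084

0.4084


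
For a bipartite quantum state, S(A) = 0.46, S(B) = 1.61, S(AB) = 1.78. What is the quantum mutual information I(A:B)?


I(A:B) = S(A) + S(B) - S(AB)
= 0.46 + 1.61 - 1.78
= 0.2900

0.2900


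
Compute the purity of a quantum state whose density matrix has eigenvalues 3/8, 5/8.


tr(rho^2) = sum of eigenvalues squared
= (3/8)^2 + (5/8)^2
= (9 + 25) / 64
= 34/64
= 0.5312

0.5312


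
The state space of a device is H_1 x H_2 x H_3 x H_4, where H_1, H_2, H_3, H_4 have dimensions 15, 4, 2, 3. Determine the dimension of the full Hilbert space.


dim(H_1 x H_2 x H_3 x H_4) = 15 * 4 * 2 * 3
= 60 * 2 * 3
= 120 * 3
= 360

360


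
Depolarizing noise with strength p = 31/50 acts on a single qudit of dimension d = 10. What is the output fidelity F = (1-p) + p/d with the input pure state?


F = (1-p) + p/d
= (1 - 0.6200) + 0.6200/10
= 0.3800 + 0.0620
= 0.4420

0.4420


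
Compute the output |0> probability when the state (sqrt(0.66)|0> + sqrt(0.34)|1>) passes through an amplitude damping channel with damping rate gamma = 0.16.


For amplitude damping with parameter gamma on state sqrt(a)|0> + sqrt(b)|1>:
alpha^2 = 0.66, beta^2 = 0.34
P(|0>) = alpha^2 + gamma * beta^2
= 0.66 + 0.16 * 0.34
= 0.66 + 0.0544
= 0.7144

0.7144


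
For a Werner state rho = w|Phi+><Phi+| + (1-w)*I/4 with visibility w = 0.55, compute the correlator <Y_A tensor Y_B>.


|Phi+> = (|00> + |11>)/sqrt(2)
For the pure Bell state, <Y_A Y_B> = -1 (Bell-state Pauli correlator).
The maximally-mixed part I/4 has tr(I/4 * P tensor P) = 0 for any traceless Pauli P.
So <Y_A Y_B>_rho = w * (-1) + (1 - w) * 0
= 0.55 * (-1)
= -0.5500

-0.5500


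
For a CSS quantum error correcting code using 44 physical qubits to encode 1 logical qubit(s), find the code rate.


Code rate R = k/n
= 1/44
= 0.0227

0.0227


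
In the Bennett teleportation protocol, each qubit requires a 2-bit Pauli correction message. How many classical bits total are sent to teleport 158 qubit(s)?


Quantum teleportation requires 2 classical bits per qubit teleported.
158 qubit(s) -> 2 * 158 = 316 classical bits

316


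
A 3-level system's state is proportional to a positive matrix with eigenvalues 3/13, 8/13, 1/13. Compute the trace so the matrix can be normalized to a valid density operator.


tr(M) = sum of eigenvalues
= 3/13 + 8/13 + 1/13
= 12/13
= 0.9231

0.9231


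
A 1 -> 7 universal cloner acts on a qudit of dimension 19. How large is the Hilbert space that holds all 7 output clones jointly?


Output space = H^(tensor 7) where dim(H) = 19
dim = 19^7
= 361 (after 2 factors)
= 6859 (after 3 factors)
= 130321 (after 4 factors)
= 2476099 (after 5 factors)
= 47045881 (after 6 factors)
= 893871739 (after 7 factors)
= 893871739

893871739


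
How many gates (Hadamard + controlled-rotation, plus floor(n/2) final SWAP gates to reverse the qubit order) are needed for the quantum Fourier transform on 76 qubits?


Hadamard gates: 76
Controlled rotations: n*(n-1)/2 = 76*75/2 = 2850
SWAP gates: floor(n/2) = floor(76/2) = 38
Total = 76 + 2850 + 38
= 2964

2964


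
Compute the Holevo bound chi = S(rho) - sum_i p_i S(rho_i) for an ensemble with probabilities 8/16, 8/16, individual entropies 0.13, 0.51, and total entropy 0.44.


chi = S(rho) - sum_i p_i * S(rho_i)
Weighted entropy = 8/16 * 0.13 + 8/16 * 0.51
= 0.3200
chi = 0.44 - 0.3200
= 0.1200

0.1200


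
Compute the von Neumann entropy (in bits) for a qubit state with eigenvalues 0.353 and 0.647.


S = -p*log2(p) - (1-p)*log2(1-p)
p = 0.3530, 1-p = 0.6470
= -0.3530 * log2(0.3530) - 0.6470 * log2(0.6470)
= -(-0.5303) - (-0.4064)
= 0.9367

0.9367


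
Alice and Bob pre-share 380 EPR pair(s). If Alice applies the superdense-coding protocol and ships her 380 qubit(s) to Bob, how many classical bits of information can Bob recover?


Superdense coding allows 2 classical bits per shared entangled pair.
380 pair(s) -> 2 * 380 = 760 classical bits

760


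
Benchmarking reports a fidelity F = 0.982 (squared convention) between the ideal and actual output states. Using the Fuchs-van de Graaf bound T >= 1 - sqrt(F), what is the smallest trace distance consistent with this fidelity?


Fuchs-van de Graaf (squared-fidelity convention): 1 - sqrt(F) <= T <= sqrt(1 - F).
Lower bound: T >= 1 - sqrt(F)
sqrt(F) = sqrt(0.982) = 0.9910
T >= 1 - 0.9910
T >= 0.0090

0.0090


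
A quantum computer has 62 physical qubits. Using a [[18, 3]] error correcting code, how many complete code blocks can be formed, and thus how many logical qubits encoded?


Each code block uses 18 physical qubits for 3 logical qubit(s).
Number of complete blocks = floor(62 / 18) = 3
Logical qubits = 3 * 3
= 9

9


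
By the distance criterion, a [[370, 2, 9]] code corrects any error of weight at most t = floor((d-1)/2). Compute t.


Code parameters: [[370, 2, 9]], distance d = 9.
Number of correctable errors = floor((d-1)/2)
= floor((9 - 1)/2)
= floor(8/2)
= 4

4


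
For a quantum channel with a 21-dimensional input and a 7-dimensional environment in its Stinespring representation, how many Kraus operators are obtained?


Tracing out the environment in an orthonormal basis {|i>_E} gives Kraus operators K_i = <i|_E U |0>_E.
Number of Kraus operators = dim(H_env) = d_env
= 7

7


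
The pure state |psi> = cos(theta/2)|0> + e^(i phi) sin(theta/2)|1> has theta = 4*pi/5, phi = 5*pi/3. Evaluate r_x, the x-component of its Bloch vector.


theta = 2.5133, phi = 5.2360
r_x = sin(theta)*cos(phi) = 0.5878 * 0.5000
r_x = 0.2939

0.2939


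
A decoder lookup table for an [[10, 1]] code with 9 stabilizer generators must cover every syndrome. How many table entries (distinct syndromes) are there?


Each stabilizer generator gives a binary (+1 or -1) measurement outcome.
With 9 independent generators:
Total syndromes = 2^9
= 512

512


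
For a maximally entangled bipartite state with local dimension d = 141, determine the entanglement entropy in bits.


For a maximally entangled state in d x d:
S = log2(d) = log2(141)
= 7.1396

7.1396


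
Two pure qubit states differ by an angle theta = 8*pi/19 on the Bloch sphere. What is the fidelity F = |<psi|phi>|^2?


For states separated by angle theta on Bloch sphere:
F = cos^2(theta/2)
theta = 8*pi/19 = 1.3228
theta/2 = 0.6614
cos(theta/2) = 0.7891
F = 0.6227

0.6227


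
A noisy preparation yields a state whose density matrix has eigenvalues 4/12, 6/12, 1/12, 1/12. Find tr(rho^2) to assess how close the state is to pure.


tr(rho^2) = sum of eigenvalues squared
= (4/12)^2 + (6/12)^2 + (1/12)^2 + (1/12)^2
= (16 + 36 + 1 + 1) / 144
= 54/144
= 0.3750

0.3750


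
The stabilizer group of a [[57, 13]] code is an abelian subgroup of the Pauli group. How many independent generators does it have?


For an [[n,k]] stabilizer code:
Number of stabilizer generators = n - k
= 57 - 13
= 44

44


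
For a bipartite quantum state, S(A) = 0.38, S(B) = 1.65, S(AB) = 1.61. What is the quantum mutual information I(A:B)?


I(A:B) = S(A) + S(B) - S(AB)
= 0.38 + 1.65 - 1.61
= 0.4200

0.4200


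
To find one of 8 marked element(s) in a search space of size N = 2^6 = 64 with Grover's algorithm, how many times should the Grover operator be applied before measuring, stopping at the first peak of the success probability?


After j Grover iterations the success probability is P(j) = sin^2((2j+1)*theta), where sin(theta) = sqrt(k/N).
N = 2^6 = 64, k = 8
sin(theta) = sqrt(k/N) = 0.3535533906
theta = arcsin(sqrt(k/N)) = 0.3613671239 rad
P(j) reaches its first maximum when (2j+1)*theta is as close as possible to pi/2, i.e. j = round(pi/(4*theta) - 1/2).
pi/(4*theta) - 1/2 = 1.6734
(For comparison, the common estimate pi/4 * sqrt(N/k) = 2.2214; the exact maximiser is used here.)
Optimal iterations = 2

2


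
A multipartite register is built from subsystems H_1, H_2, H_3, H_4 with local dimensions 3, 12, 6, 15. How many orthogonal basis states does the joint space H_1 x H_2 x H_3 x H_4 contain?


dim(H_1 x H_2 x H_3 x H_4) = 3 * 12 * 6 * 15
= 36 * 6 * 15
= 216 * 15
= 3240

3240


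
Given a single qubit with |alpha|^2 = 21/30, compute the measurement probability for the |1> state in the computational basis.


|alpha|^2 = 21/30 = 0.7000
|beta|^2 = 1 - 21/30 = 9/30 = 0.3000
P(|1>) = |beta|^2 = 0.3000

0.3000


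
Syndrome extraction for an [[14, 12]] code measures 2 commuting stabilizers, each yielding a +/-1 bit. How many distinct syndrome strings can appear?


Each stabilizer generator gives a binary (+1 or -1) measurement outcome.
With 2 independent generators:
Total syndromes = 2^2
= 4

4


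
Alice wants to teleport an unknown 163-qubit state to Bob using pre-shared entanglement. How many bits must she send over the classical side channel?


Quantum teleportation requires 2 classical bits per qubit teleported.
163 qubit(s) -> 2 * 163 = 326 classical bits

326


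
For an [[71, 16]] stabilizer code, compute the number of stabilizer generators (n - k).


For an [[n,k]] stabilizer code:
Number of stabilizer generators = n - k
= 71 - 16
= 55

55


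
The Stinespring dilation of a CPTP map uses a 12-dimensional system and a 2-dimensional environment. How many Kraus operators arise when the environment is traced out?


Tracing out the environment in an orthonormal basis {|i>_E} gives Kraus operators K_i = <i|_E U |0>_E.
Number of Kraus operators = dim(H_env) = d_env
= 2

2


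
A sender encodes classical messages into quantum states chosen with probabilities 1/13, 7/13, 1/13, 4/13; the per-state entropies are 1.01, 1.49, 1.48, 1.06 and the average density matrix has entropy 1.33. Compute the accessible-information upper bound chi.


chi = S(rho) - sum_i p_i * S(rho_i)
Weighted entropy = 1/13 * 1.01 + 7/13 * 1.49 + 1/13 * 1.48 + 4/13 * 1.06
= 1.3200
chi = 1.33 - 1.3200
= 0.0100

0.0100


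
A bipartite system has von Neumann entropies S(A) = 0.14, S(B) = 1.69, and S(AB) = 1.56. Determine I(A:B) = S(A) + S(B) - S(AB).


I(A:B) = S(A) + S(B) - S(AB)
= 0.14 + 1.69 - 1.56
= 0.2700

0.2700


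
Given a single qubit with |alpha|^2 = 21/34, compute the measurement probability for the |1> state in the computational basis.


|alpha|^2 = 21/34 = 0.6176
|beta|^2 = 1 - 21/34 = 13/34 = 0.3824
P(|1>) = |beta|^2 = 0.3824

0.3824


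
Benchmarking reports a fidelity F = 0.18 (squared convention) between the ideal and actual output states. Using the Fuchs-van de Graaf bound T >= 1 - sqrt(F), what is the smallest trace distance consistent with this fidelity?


Fuchs-van de Graaf (squared-fidelity convention): 1 - sqrt(F) <= T <= sqrt(1 - F).
Lower bound: T >= 1 - sqrt(F)
sqrt(F) = sqrt(0.18) = 0.4243
T >= 1 - 0.4243
T >= 0.5757

0.5757


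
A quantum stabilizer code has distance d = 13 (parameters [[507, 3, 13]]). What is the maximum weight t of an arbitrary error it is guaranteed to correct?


Code parameters: [[507, 3, 13]], distance d = 13.
Number of correctable errors = floor((d-1)/2)
= floor((13 - 1)/2)
= floor(12/2)
= 6

6


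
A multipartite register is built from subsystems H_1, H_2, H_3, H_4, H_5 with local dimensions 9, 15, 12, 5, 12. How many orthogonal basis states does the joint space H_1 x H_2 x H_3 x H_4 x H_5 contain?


dim(H_1 x H_2 x H_3 x H_4 x H_5) = 9 * 15 * 12 * 5 * 12
= 135 * 12 * 5 * 12
= 1620 * 5 * 12
= 8100 * 12
= 97200

97200


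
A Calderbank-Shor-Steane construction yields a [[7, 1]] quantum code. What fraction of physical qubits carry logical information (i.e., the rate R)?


Code rate R = k/n
= 1/7
= 0.1429

0.1429


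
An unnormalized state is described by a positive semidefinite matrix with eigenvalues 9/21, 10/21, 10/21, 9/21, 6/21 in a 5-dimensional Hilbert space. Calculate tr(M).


tr(M) = sum of eigenvalues
= 9/21 + 10/21 + 10/21 + 9/21 + 6/21
= 44/21
= 2.0952

2.0952


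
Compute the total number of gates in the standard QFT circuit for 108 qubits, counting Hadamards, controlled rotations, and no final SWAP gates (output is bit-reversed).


Hadamard gates: 108
Controlled rotations: n*(n-1)/2 = 108*107/2 = 5778
SWAP gates: 0 (omitted)
Total = 108 + 5778
= 5886

5886


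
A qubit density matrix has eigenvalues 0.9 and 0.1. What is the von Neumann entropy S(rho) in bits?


S = -p*log2(p) - (1-p)*log2(1-p)
p = 0.9000, 1-p = 0.1000
= -0.9000 * log2(0.9000) - 0.1000 * log2(0.1000)
= -(-0.1368) - (-0.3322)
= 0.4690

0.4690


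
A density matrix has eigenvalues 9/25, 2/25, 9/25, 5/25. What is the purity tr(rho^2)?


tr(rho^2) = sum of eigenvalues squared
= (9/25)^2 + (2/25)^2 + (9/25)^2 + (5/25)^2
= (81 + 4 + 81 + 25) / 625
= 191/625
= 0.3056

0.3056


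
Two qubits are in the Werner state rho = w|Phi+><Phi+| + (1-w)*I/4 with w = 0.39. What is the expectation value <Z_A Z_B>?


|Phi+> = (|00> + |11>)/sqrt(2)
For the pure Bell state, <Z_A Z_B> = +1 (Bell-state Pauli correlator).
The maximally-mixed part I/4 has tr(I/4 * P tensor P) = 0 for any traceless Pauli P.
So <Z_A Z_B>_rho = w * (+1) + (1 - w) * 0
= 0.39 * (+1)
= 0.3900

0.3900


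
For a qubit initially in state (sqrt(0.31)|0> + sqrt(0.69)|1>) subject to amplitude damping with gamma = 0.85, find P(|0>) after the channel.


For amplitude damping with parameter gamma on state sqrt(a)|0> + sqrt(b)|1>:
alpha^2 = 0.31, beta^2 = 0.69
P(|0>) = alpha^2 + gamma * beta^2
= 0.31 + 0.85 * 0.69
= 0.31 + 0.5865
= 0.8965

0.8965


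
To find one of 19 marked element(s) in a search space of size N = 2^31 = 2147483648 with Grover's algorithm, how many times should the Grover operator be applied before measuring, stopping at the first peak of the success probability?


After j Grover iterations the success probability is P(j) = sin^2((2j+1)*theta), where sin(theta) = sqrt(k/N).
N = 2^31 = 2147483648, k = 19
sin(theta) = sqrt(k/N) = 9.406149297e-05
theta = arcsin(sqrt(k/N)) = 9.40614931e-05 rad
P(j) reaches its first maximum when (2j+1)*theta is as close as possible to pi/2, i.e. j = round(pi/(4*theta) - 1/2).
pi/(4*theta) - 1/2 = 8349.3373
(For comparison, the common estimate pi/4 * sqrt(N/k) = 8349.8373; the exact maximiser is used here.)
Optimal iterations = 8349

8349


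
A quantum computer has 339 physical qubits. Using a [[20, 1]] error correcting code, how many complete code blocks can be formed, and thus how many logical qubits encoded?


Each code block uses 20 physical qubits for 1 logical qubit(s).
Number of complete blocks = floor(339 / 20) = 16
Logical qubits = 16 * 1
= 16

16


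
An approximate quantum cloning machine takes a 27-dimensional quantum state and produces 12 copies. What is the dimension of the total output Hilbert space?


Output space = H^(tensor 12) where dim(H) = 27
dim = 27^12
= 729 (after 2 factors)
= 19683 (after 3 factors)
= 531441 (after 4 factors)
= 14348907 (after 5 factors)
= 387420489 (after 6 factors)
= 10460353203 (after 7 factors)
= 282429536481 (after 8 factors)
= 7625597484987 (after 9 factors)
= 205891132094649 (after 10 factors)
= 5559060566555523 (after 11 factors)
= 150094635296999121 (after 12 factors)
= 150094635296999121

150094635296999121


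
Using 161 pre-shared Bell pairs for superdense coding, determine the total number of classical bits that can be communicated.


Superdense coding allows 2 classical bits per shared entangled pair.
161 pair(s) -> 2 * 161 = 322 classical bits

322


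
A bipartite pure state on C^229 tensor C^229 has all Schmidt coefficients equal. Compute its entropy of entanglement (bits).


For a maximally entangled state in d x d:
S = log2(d) = log2(229)
= 7.8392

7.8392


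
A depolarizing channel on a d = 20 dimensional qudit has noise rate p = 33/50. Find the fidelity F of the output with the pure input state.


F = (1-p) + p/d
= (1 - 0.6600) + 0.6600/20
= 0.3400 + 0.0330
= 0.3730

0.3730


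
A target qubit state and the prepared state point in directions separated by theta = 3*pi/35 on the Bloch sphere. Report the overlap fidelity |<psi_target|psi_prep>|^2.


For states separated by angle theta on Bloch sphere:
F = cos^2(theta/2)
theta = 3*pi/35 = 0.2693
theta/2 = 0.1346
cos(theta/2) = 0.9909
F = 0.9820

0.9820


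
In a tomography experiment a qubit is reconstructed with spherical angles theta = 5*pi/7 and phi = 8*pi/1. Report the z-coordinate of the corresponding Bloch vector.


theta = 2.2440, phi = 25.1327
r_z = cos(theta) = -0.6235

-0.6235


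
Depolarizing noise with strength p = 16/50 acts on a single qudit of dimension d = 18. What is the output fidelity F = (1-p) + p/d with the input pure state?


F = (1-p) + p/d
= (1 - 0.3200) + 0.3200/18
= 0.6800 + 0.0178
= 0.6978

0.6978


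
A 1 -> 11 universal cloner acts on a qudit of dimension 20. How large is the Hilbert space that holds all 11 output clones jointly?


Output space = H^(tensor 11) where dim(H) = 20
dim = 20^11
= 400 (after 2 factors)
= 8000 (after 3 factors)
= 160000 (after 4 factors)
= 3200000 (after 5 factors)
= 64000000 (after 6 factors)
= 1280000000 (after 7 factors)
= 25600000000 (after 8 factors)
= 512000000000 (after 9 factors)
= 10240000000000 (after 10 factors)
= 204800000000000 (after 11 factors)
= 204800000000000

204800000000000


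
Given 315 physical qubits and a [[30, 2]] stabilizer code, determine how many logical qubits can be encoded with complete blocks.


Each code block uses 30 physical qubits for 2 logical qubit(s).
Number of complete blocks = floor(315 / 30) = 10
Logical qubits = 10 * 2
= 20

20


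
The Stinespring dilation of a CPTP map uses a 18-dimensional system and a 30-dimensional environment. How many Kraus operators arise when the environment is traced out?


Tracing out the environment in an orthonormal basis {|i>_E} gives Kraus operators K_i = <i|_E U |0>_E.
Number of Kraus operators = dim(H_env) = d_env
= 30

30


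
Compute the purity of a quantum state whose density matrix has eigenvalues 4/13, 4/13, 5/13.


tr(rho^2) = sum of eigenvalues squared
= (4/13)^2 + (4/13)^2 + (5/13)^2
= (16 + 16 + 25) / 169
= 57/169
= 0.3373

0.3373


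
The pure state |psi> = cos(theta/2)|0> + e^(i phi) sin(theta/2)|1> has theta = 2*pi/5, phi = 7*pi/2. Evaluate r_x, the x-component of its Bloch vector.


theta = 1.2566, phi = 10.9956
r_x = sin(theta)*cos(phi) = 0.9511 * 0.0000
r_x = 0.0000

0.0000


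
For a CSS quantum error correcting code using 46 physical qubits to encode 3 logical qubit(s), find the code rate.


Code rate R = k/n
= 3/46
= 0.0652

0.0652


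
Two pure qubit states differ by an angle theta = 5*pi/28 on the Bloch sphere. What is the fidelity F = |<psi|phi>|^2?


For states separated by angle theta on Bloch sphere:
F = cos^2(theta/2)
theta = 5*pi/28 = 0.5610
theta/2 = 0.2805
cos(theta/2) = 0.9609
F = 0.9234

0.9234


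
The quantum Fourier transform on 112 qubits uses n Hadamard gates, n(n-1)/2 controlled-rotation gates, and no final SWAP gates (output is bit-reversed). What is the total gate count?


Hadamard gates: 112
Controlled rotations: n*(n-1)/2 = 112*111/2 = 6216
SWAP gates: 0 (omitted)
Total = 112 + 6216
= 6328

6328


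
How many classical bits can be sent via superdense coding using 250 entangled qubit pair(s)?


Superdense coding allows 2 classical bits per shared entangled pair.
250 pair(s) -> 2 * 250 = 500 classical bits

500


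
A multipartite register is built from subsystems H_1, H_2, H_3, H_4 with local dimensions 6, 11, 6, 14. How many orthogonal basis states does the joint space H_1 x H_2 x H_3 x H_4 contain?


dim(H_1 x H_2 x H_3 x H_4) = 6 * 11 * 6 * 14
= 66 * 6 * 14
= 396 * 14
= 5544

5544


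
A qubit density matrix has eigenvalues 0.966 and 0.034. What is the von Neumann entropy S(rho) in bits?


S = -p*log2(p) - (1-p)*log2(1-p)
p = 0.9660, 1-p = 0.0340
= -0.9660 * log2(0.9660) - 0.0340 * log2(0.0340)
= -(-0.0482) - (-0.1659)
= 0.2141

0.2141


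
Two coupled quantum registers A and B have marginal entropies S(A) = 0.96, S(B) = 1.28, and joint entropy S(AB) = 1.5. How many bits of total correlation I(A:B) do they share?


I(A:B) = S(A) + S(B) - S(AB)
= 0.96 + 1.28 - 1.5
= 0.7400

0.7400


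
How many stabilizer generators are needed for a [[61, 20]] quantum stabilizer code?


For an [[n,k]] stabilizer code:
Number of stabilizer generators = n - k
= 61 - 20
= 41

41


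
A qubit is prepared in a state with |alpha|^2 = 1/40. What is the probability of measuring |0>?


|alpha|^2 = 1/40 = 0.0250
|beta|^2 = 1 - 1/40 = 39/40 = 0.9750
P(|0>) = |alpha|^2 = 0.0250

0.0250


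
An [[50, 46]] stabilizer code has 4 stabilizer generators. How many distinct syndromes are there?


Each stabilizer generator gives a binary (+1 or -1) measurement outcome.
With 4 independent generators:
Total syndromes = 2^4
= 16

16


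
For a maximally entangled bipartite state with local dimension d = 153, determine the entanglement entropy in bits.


For a maximally entangled state in d x d:
S = log2(d) = log2(153)
= 7.2574

7.2574


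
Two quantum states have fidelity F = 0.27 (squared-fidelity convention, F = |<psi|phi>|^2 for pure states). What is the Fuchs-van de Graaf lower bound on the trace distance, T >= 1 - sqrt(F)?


Fuchs-van de Graaf (squared-fidelity convention): 1 - sqrt(F) <= T <= sqrt(1 - F).
Lower bound: T >= 1 - sqrt(F)
sqrt(F) = sqrt(0.27) = 0.5196
T >= 1 - 0.5196
T >= 0.4804

0.4804


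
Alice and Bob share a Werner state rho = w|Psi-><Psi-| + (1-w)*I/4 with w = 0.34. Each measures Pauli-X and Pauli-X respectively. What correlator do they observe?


|Psi-> = (|01> - |10>)/sqrt(2)
For the pure Bell state, <X_A X_B> = -1 (Bell-state Pauli correlator).
The maximally-mixed part I/4 has tr(I/4 * P tensor P) = 0 for any traceless Pauli P.
So <X_A X_B>_rho = w * (-1) + (1 - w) * 0
= 0.34 * (-1)
= -0.3400

-0.3400


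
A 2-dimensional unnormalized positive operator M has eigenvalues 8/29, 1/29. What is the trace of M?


tr(M) = sum of eigenvalues
= 8/29 + 1/29
= 9/29
= 0.3103

0.3103


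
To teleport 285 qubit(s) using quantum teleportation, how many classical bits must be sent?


Quantum teleportation requires 2 classical bits per qubit teleported.
285 qubit(s) -> 2 * 285 = 570 classical bits

570


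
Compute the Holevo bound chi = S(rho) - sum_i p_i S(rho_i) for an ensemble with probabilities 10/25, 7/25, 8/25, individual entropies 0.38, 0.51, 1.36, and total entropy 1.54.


chi = S(rho) - sum_i p_i * S(rho_i)
Weighted entropy = 10/25 * 0.38 + 7/25 * 0.51 + 8/25 * 1.36
= 0.7300
chi = 1.54 - 0.7300
= 0.8100

0.8100


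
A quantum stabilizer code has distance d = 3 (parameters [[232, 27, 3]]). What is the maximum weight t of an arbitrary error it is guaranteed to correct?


Code parameters: [[232, 27, 3]], distance d = 3.
Number of correctable errors = floor((d-1)/2)
= floor((3 - 1)/2)
= floor(2/2)
= 1

1


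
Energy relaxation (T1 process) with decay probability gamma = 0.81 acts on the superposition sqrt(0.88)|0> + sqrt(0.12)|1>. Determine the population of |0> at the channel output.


For amplitude damping with parameter gamma on state sqrt(a)|0> + sqrt(b)|1>:
alpha^2 = 0.88, beta^2 = 0.12
P(|0>) = alpha^2 + gamma * beta^2
= 0.88 + 0.81 * 0.12
= 0.88 + 0.0972
= 0.9772

0.9772


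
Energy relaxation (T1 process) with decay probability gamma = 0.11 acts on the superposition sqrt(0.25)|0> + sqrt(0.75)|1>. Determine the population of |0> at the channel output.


For amplitude damping with parameter gamma on state sqrt(a)|0> + sqrt(b)|1>:
alpha^2 = 0.25, beta^2 = 0.75
P(|0>) = alpha^2 + gamma * beta^2
= 0.25 + 0.11 * 0.75
= 0.25 + 0.0825
= 0.3325

0.3325


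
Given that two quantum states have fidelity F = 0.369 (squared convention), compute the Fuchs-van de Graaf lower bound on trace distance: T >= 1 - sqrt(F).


Fuchs-van de Graaf (squared-fidelity convention): 1 - sqrt(F) <= T <= sqrt(1 - F).
Lower bound: T >= 1 - sqrt(F)
sqrt(F) = sqrt(0.369) = 0.6075
T >= 1 - 0.6075
T >= 0.3925

0.3925


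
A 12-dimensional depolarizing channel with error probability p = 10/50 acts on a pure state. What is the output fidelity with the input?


F = (1-p) + p/d
= (1 - 0.2000) + 0.2000/12
= 0.8000 + 0.0167
= 0.8167

0.8167


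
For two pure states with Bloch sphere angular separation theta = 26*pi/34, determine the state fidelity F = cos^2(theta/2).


For states separated by angle theta on Bloch sphere:
F = cos^2(theta/2)
theta = 26*pi/34 = 2.4024
theta/2 = 1.2012
cos(theta/2) = 0.3612
F = 0.1305

0.1305


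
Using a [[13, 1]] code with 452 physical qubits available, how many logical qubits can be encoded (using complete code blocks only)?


Each code block uses 13 physical qubits for 1 logical qubit(s).
Number of complete blocks = floor(452 / 13) = 34
Logical qubits = 34 * 1
= 34

34


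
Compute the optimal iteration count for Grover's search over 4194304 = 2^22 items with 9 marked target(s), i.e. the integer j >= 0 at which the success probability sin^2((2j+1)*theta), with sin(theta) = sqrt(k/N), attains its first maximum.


After j Grover iterations the success probability is P(j) = sin^2((2j+1)*theta), where sin(theta) = sqrt(k/N).
N = 2^22 = 4194304, k = 9
sin(theta) = sqrt(k/N) = 0.00146484375
theta = arcsin(sqrt(k/N)) = 0.001464844274 rad
P(j) reaches its first maximum when (2j+1)*theta is as close as possible to pi/2, i.e. j = round(pi/(4*theta) - 1/2).
pi/(4*theta) - 1/2 = 535.6650
(For comparison, the common estimate pi/4 * sqrt(N/k) = 536.1651; the exact maximiser is used here.)
Optimal iterations = 536

536


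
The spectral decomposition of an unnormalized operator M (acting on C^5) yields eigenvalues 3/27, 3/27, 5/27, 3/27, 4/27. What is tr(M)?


tr(M) = sum of eigenvalues
= 3/27 + 3/27 + 5/27 + 3/27 + 4/27
= 18/27
= 0.6667

0.6667


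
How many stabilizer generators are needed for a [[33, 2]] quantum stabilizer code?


For an [[n,k]] stabilizer code:
Number of stabilizer generators = n - k
= 33 - 2
= 31

31


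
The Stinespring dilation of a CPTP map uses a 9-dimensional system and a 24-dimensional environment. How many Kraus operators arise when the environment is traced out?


Tracing out the environment in an orthonormal basis {|i>_E} gives Kraus operators K_i = <i|_E U |0>_E.
Number of Kraus operators = dim(H_env) = d_env
= 24

24


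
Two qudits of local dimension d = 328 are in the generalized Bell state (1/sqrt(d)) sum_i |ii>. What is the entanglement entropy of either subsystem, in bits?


For a maximally entangled state in d x d:
S = log2(d) = log2(328)
= 8.3576

8.3576
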